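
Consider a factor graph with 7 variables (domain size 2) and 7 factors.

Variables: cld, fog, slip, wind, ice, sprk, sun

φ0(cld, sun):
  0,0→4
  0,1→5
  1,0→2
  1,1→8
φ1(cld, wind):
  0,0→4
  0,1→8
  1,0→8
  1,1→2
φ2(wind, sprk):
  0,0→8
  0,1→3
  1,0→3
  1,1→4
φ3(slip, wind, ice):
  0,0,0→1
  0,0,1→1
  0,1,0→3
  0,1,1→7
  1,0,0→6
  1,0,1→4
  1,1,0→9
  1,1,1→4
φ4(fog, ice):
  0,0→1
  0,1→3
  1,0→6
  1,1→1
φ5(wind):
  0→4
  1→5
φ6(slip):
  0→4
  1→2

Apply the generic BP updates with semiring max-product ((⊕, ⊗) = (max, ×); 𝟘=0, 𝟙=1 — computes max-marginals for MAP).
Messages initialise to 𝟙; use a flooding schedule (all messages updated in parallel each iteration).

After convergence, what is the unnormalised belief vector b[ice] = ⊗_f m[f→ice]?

b[ice] = [147456, 67200]

init: all messages = 𝟙 over 2 values
r1 m[φ0→cld] = [5, 8]
r1 m[φ0→sun] = [4, 8]
r1 m[φ1→cld] = [8, 8]
r1 m[φ1→wind] = [8, 8]
r1 m[φ2→wind] = [8, 4]
r1 m[φ2→sprk] = [8, 4]
r1 m[φ3→slip] = [7, 9]
r1 m[φ3→wind] = [6, 9]
r1 m[φ3→ice] = [9, 7]
r1 m[φ4→fog] = [3, 6]
r1 m[φ4→ice] = [6, 3]
r1 m[φ5→wind] = [4, 5]
r1 m[φ6→slip] = [4, 2]
r1 m[cld→φ0] = [1, 1]
r1 m[cld→φ1] = [1, 1]
r1 m[fog→φ4] = [1, 1]
r1 m[slip→φ3] = [1, 1]
r1 m[slip→φ6] = [1, 1]
r1 m[wind→φ1] = [1, 1]
r1 m[wind→φ2] = [1, 1]
r1 m[wind→φ3] = [1, 1]
r1 m[wind→φ5] = [1, 1]
r1 m[ice→φ3] = [1, 1]
r1 m[ice→φ4] = [1, 1]
r1 m[sprk→φ2] = [1, 1]
r1 m[sun→φ0] = [1, 1]
r2 m[φ0→cld] = [5, 8]
r2 m[φ0→sun] = [4, 8]
r2 m[φ1→cld] = [8, 8]
r2 m[φ1→wind] = [8, 8]
r2 m[φ2→wind] = [8, 4]
r2 m[φ2→sprk] = [8, 4]
r2 m[φ3→slip] = [7, 9]
r2 m[φ3→wind] = [6, 9]
r2 m[φ3→ice] = [9, 7]
r2 m[φ4→fog] = [3, 6]
r2 m[φ4→ice] = [6, 3]
r2 m[φ5→wind] = [4, 5]
r2 m[φ6→slip] = [4, 2]
r2 m[cld→φ0] = [8, 8]
r2 m[cld→φ1] = [5, 8]
r2 m[fog→φ4] = [1, 1]
r2 m[slip→φ3] = [4, 2]
r2 m[slip→φ6] = [7, 9]
r2 m[wind→φ1] = [192, 180]
r2 m[wind→φ2] = [192, 360]
r2 m[wind→φ3] = [256, 160]
r2 m[wind→φ5] = [384, 288]
r2 m[ice→φ3] = [6, 3]
r2 m[ice→φ4] = [9, 7]
r2 m[sprk→φ2] = [1, 1]
r2 m[sun→φ0] = [1, 1]
r3 m[φ0→cld] = [5, 8]
r3 m[φ0→sun] = [32, 64]
r3 m[φ1→cld] = [1440, 1536]
r3 m[φ1→wind] = [64, 40]
r3 m[φ2→wind] = [8, 4]
r3 m[φ2→sprk] = [1536, 1440]
r3 m[φ3→slip] = [3360, 9216]
r3 m[φ3→wind] = [72, 108]
r3 m[φ3→ice] = [3072, 4480]
r3 m[φ4→fog] = [21, 54]
r3 m[φ4→ice] = [6, 3]
r3 m[φ5→wind] = [4, 5]
r3 m[φ6→slip] = [4, 2]
r3 m[cld→φ0] = [8, 8]
r3 m[cld→φ1] = [5, 8]
r3 m[fog→φ4] = [1, 1]
r3 m[slip→φ3] = [4, 2]
r3 m[slip→φ6] = [7, 9]
r3 m[wind→φ1] = [192, 180]
r3 m[wind→φ2] = [192, 360]
r3 m[wind→φ3] = [256, 160]
r3 m[wind→φ5] = [384, 288]
r3 m[ice→φ3] = [6, 3]
r3 m[ice→φ4] = [9, 7]
r3 m[sprk→φ2] = [1, 1]
r3 m[sun→φ0] = [1, 1]
r4 m[φ0→cld] = [5, 8]
r4 m[φ0→sun] = [32, 64]
r4 m[φ1→cld] = [1440, 1536]
r4 m[φ1→wind] = [64, 40]
r4 m[φ2→wind] = [8, 4]
r4 m[φ2→sprk] = [1536, 1440]
r4 m[φ3→slip] = [3360, 9216]
r4 m[φ3→wind] = [72, 108]
r4 m[φ3→ice] = [3072, 4480]
r4 m[φ4→fog] = [21, 54]
r4 m[φ4→ice] = [6, 3]
r4 m[φ5→wind] = [4, 5]
r4 m[φ6→slip] = [4, 2]
r4 m[cld→φ0] = [1440, 1536]
r4 m[cld→φ1] = [5, 8]
r4 m[fog→φ4] = [1, 1]
r4 m[slip→φ3] = [4, 2]
r4 m[slip→φ6] = [3360, 9216]
r4 m[wind→φ1] = [2304, 2160]
r4 m[wind→φ2] = [18432, 21600]
r4 m[wind→φ3] = [2048, 800]
r4 m[wind→φ5] = [36864, 17280]
r4 m[ice→φ3] = [6, 3]
r4 m[ice→φ4] = [3072, 4480]
r4 m[sprk→φ2] = [1, 1]
r4 m[sun→φ0] = [1, 1]
r5 m[φ0→cld] = [5, 8]
r5 m[φ0→sun] = [5760, 12288]
r5 m[φ1→cld] = [17280, 18432]
r5 m[φ1→wind] = [64, 40]
r5 m[φ2→wind] = [8, 4]
r5 m[φ2→sprk] = [147456, 86400]
r5 m[φ3→slip] = [16800, 73728]
r5 m[φ3→wind] = [72, 108]
r5 m[φ3→ice] = [24576, 22400]
r5 m[φ4→fog] = [13440, 18432]
r5 m[φ4→ice] = [6, 3]
r5 m[φ5→wind] = [4, 5]
r5 m[φ6→slip] = [4, 2]
r5 m[cld→φ0] = [1440, 1536]
r5 m[cld→φ1] = [5, 8]
r5 m[fog→φ4] = [1, 1]
r5 m[slip→φ3] = [4, 2]
r5 m[slip→φ6] = [3360, 9216]
r5 m[wind→φ1] = [2304, 2160]
r5 m[wind→φ2] = [18432, 21600]
r5 m[wind→φ3] = [2048, 800]
r5 m[wind→φ5] = [36864, 17280]
r5 m[ice→φ3] = [6, 3]
r5 m[ice→φ4] = [3072, 4480]
r5 m[sprk→φ2] = [1, 1]
r5 m[sun→φ0] = [1, 1]
r6 m[φ0→cld] = [5, 8]
r6 m[φ0→sun] = [5760, 12288]
r6 m[φ1→cld] = [17280, 18432]
r6 m[φ1→wind] = [64, 40]
r6 m[φ2→wind] = [8, 4]
r6 m[φ2→sprk] = [147456, 86400]
r6 m[φ3→slip] = [16800, 73728]
r6 m[φ3→wind] = [72, 108]
r6 m[φ3→ice] = [24576, 22400]
r6 m[φ4→fog] = [13440, 18432]
r6 m[φ4→ice] = [6, 3]
r6 m[φ5→wind] = [4, 5]
r6 m[φ6→slip] = [4, 2]
r6 m[cld→φ0] = [17280, 18432]
r6 m[cld→φ1] = [5, 8]
r6 m[fog→φ4] = [1, 1]
r6 m[slip→φ3] = [4, 2]
r6 m[slip→φ6] = [16800, 73728]
r6 m[wind→φ1] = [2304, 2160]
r6 m[wind→φ2] = [18432, 21600]
r6 m[wind→φ3] = [2048, 800]
r6 m[wind→φ5] = [36864, 17280]
r6 m[ice→φ3] = [6, 3]
r6 m[ice→φ4] = [24576, 22400]
r6 m[sprk→φ2] = [1, 1]
r6 m[sun→φ0] = [1, 1]
r7 m[φ0→cld] = [5, 8]
r7 m[φ0→sun] = [69120, 147456]
r7 m[φ1→cld] = [17280, 18432]
r7 m[φ1→wind] = [64, 40]
r7 m[φ2→wind] = [8, 4]
r7 m[φ2→sprk] = [147456, 86400]
r7 m[φ3→slip] = [16800, 73728]
r7 m[φ3→wind] = [72, 108]
r7 m[φ3→ice] = [24576, 22400]
r7 m[φ4→fog] = [67200, 147456]
r7 m[φ4→ice] = [6, 3]
r7 m[φ5→wind] = [4, 5]
r7 m[φ6→slip] = [4, 2]
r7 m[cld→φ0] = [17280, 18432]
r7 m[cld→φ1] = [5, 8]
r7 m[fog→φ4] = [1, 1]
r7 m[slip→φ3] = [4, 2]
r7 m[slip→φ6] = [16800, 73728]
r7 m[wind→φ1] = [2304, 2160]
r7 m[wind→φ2] = [18432, 21600]
r7 m[wind→φ3] = [2048, 800]
r7 m[wind→φ5] = [36864, 17280]
r7 m[ice→φ3] = [6, 3]
r7 m[ice→φ4] = [24576, 22400]
r7 m[sprk→φ2] = [1, 1]
r7 m[sun→φ0] = [1, 1]
r8 m[φ0→cld] = [5, 8]
r8 m[φ0→sun] = [69120, 147456]
r8 m[φ1→cld] = [17280, 18432]
r8 m[φ1→wind] = [64, 40]
r8 m[φ2→wind] = [8, 4]
r8 m[φ2→sprk] = [147456, 86400]
r8 m[φ3→slip] = [16800, 73728]
r8 m[φ3→wind] = [72, 108]
r8 m[φ3→ice] = [24576, 22400]
r8 m[φ4→fog] = [67200, 147456]
r8 m[φ4→ice] = [6, 3]
r8 m[φ5→wind] = [4, 5]
r8 m[φ6→slip] = [4, 2]
r8 m[cld→φ0] = [17280, 18432]
r8 m[cld→φ1] = [5, 8]
r8 m[fog→φ4] = [1, 1]
r8 m[slip→φ3] = [4, 2]
r8 m[slip→φ6] = [16800, 73728]
r8 m[wind→φ1] = [2304, 2160]
r8 m[wind→φ2] = [18432, 21600]
r8 m[wind→φ3] = [2048, 800]
r8 m[wind→φ5] = [36864, 17280]
r8 m[ice→φ3] = [6, 3]
r8 m[ice→φ4] = [24576, 22400]
r8 m[sprk→φ2] = [1, 1]
r8 m[sun→φ0] = [1, 1]
fixed point reached at round 8
b[ice] = ⊗ incoming = [147456, 67200]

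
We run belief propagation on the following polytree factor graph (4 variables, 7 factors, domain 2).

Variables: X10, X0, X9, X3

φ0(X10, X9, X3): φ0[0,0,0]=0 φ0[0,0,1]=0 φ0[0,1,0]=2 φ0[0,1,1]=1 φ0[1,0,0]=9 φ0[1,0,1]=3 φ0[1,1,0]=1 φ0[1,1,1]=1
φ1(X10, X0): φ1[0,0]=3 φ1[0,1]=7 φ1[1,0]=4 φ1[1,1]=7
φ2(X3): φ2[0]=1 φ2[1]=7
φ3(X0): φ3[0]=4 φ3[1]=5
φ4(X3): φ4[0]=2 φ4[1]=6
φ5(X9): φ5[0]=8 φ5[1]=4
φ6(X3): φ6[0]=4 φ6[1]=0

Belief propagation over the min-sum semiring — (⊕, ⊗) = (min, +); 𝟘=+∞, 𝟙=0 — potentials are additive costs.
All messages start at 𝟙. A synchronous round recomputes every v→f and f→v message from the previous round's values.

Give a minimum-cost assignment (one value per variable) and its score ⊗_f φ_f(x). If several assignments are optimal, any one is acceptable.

assignment: (X10=0, X0=0, X9=1, X3=0); score = 20

init: all messages = 𝟙 over 2 values
r1 m[φ0→X10] = [0, 1]
r1 m[φ0→X9] = [0, 1]
r1 m[φ0→X3] = [0, 0]
r1 m[φ1→X10] = [3, 4]
r1 m[φ1→X0] = [3, 7]
r1 m[φ2→X3] = [1, 7]
r1 m[φ3→X0] = [4, 5]
r1 m[φ4→X3] = [2, 6]
r1 m[φ5→X9] = [8, 4]
r1 m[φ6→X3] = [4, 0]
r1 m[X10→φ0] = [0, 0]
r1 m[X10→φ1] = [0, 0]
r1 m[X0→φ1] = [0, 0]
r1 m[X0→φ3] = [0, 0]
r1 m[X9→φ0] = [0, 0]
r1 m[X9→φ5] = [0, 0]
r1 m[X3→φ0] = [0, 0]
r1 m[X3→φ2] = [0, 0]
r1 m[X3→φ4] = [0, 0]
r1 m[X3→φ6] = [0, 0]
r2 m[φ0→X10] = [0, 1]
r2 m[φ0→X9] = [0, 1]
r2 m[φ0→X3] = [0, 0]
r2 m[φ1→X10] = [3, 4]
r2 m[φ1→X0] = [3, 7]
r2 m[φ2→X3] = [1, 7]
r2 m[φ3→X0] = [4, 5]
r2 m[φ4→X3] = [2, 6]
r2 m[φ5→X9] = [8, 4]
r2 m[φ6→X3] = [4, 0]
r2 m[X10→φ0] = [3, 4]
r2 m[X10→φ1] = [0, 1]
r2 m[X0→φ1] = [4, 5]
r2 m[X0→φ3] = [3, 7]
r2 m[X9→φ0] = [8, 4]
r2 m[X9→φ5] = [0, 1]
r2 m[X3→φ0] = [7, 13]
r2 m[X3→φ2] = [6, 6]
r2 m[X3→φ4] = [5, 7]
r2 m[X3→φ6] = [3, 13]
r3 m[φ0→X10] = [13, 12]
r3 m[φ0→X9] = [10, 12]
r3 m[φ0→X3] = [9, 8]
r3 m[φ1→X10] = [7, 8]
r3 m[φ1→X0] = [3, 7]
r3 m[φ2→X3] = [1, 7]
r3 m[φ3→X0] = [4, 5]
r3 m[φ4→X3] = [2, 6]
r3 m[φ5→X9] = [8, 4]
r3 m[φ6→X3] = [4, 0]
r3 m[X10→φ0] = [3, 4]
r3 m[X10→φ1] = [0, 1]
r3 m[X0→φ1] = [4, 5]
r3 m[X0→φ3] = [3, 7]
r3 m[X9→φ0] = [8, 4]
r3 m[X9→φ5] = [0, 1]
r3 m[X3→φ0] = [7, 13]
r3 m[X3→φ2] = [6, 6]
r3 m[X3→φ4] = [5, 7]
r3 m[X3→φ6] = [3, 13]
r4 m[φ0→X10] = [13, 12]
r4 m[φ0→X9] = [10, 12]
r4 m[φ0→X3] = [9, 8]
r4 m[φ1→X10] = [7, 8]
r4 m[φ1→X0] = [3, 7]
r4 m[φ2→X3] = [1, 7]
r4 m[φ3→X0] = [4, 5]
r4 m[φ4→X3] = [2, 6]
r4 m[φ5→X9] = [8, 4]
r4 m[φ6→X3] = [4, 0]
r4 m[X10→φ0] = [7, 8]
r4 m[X10→φ1] = [13, 12]
r4 m[X0→φ1] = [4, 5]
r4 m[X0→φ3] = [3, 7]
r4 m[X9→φ0] = [8, 4]
r4 m[X9→φ5] = [10, 12]
r4 m[X3→φ0] = [7, 13]
r4 m[X3→φ2] = [15, 14]
r4 m[X3→φ4] = [14, 15]
r4 m[X3→φ6] = [12, 21]
r5 m[φ0→X10] = [13, 12]
r5 m[φ0→X9] = [14, 16]
r5 m[φ0→X3] = [13, 12]
r5 m[φ1→X10] = [7, 8]
r5 m[φ1→X0] = [16, 19]
r5 m[φ2→X3] = [1, 7]
r5 m[φ3→X0] = [4, 5]
r5 m[φ4→X3] = [2, 6]
r5 m[φ5→X9] = [8, 4]
r5 m[φ6→X3] = [4, 0]
r5 m[X10→φ0] = [7, 8]
r5 m[X10→φ1] = [13, 12]
r5 m[X0→φ1] = [4, 5]
r5 m[X0→φ3] = [3, 7]
r5 m[X9→φ0] = [8, 4]
r5 m[X9→φ5] = [10, 12]
r5 m[X3→φ0] = [7, 13]
r5 m[X3→φ2] = [15, 14]
r5 m[X3→φ4] = [14, 15]
r5 m[X3→φ6] = [12, 21]
r6 m[φ0→X10] = [13, 12]
r6 m[φ0→X9] = [14, 16]
r6 m[φ0→X3] = [13, 12]
r6 m[φ1→X10] = [7, 8]
r6 m[φ1→X0] = [16, 19]
r6 m[φ2→X3] = [1, 7]
r6 m[φ3→X0] = [4, 5]
r6 m[φ4→X3] = [2, 6]
r6 m[φ5→X9] = [8, 4]
r6 m[φ6→X3] = [4, 0]
r6 m[X10→φ0] = [7, 8]
r6 m[X10→φ1] = [13, 12]
r6 m[X0→φ1] = [4, 5]
r6 m[X0→φ3] = [16, 19]
r6 m[X9→φ0] = [8, 4]
r6 m[X9→φ5] = [14, 16]
r6 m[X3→φ0] = [7, 13]
r6 m[X3→φ2] = [19, 18]
r6 m[X3→φ4] = [18, 19]
r6 m[X3→φ6] = [16, 25]
r7 m[φ0→X10] = [13, 12]
r7 m[φ0→X9] = [14, 16]
r7 m[φ0→X3] = [13, 12]
r7 m[φ1→X10] = [7, 8]
r7 m[φ1→X0] = [16, 19]
r7 m[φ2→X3] = [1, 7]
r7 m[φ3→X0] = [4, 5]
r7 m[φ4→X3] = [2, 6]
r7 m[φ5→X9] = [8, 4]
r7 m[φ6→X3] = [4, 0]
r7 m[X10→φ0] = [7, 8]
r7 m[X10→φ1] = [13, 12]
r7 m[X0→φ1] = [4, 5]
r7 m[X0→φ3] = [16, 19]
r7 m[X9→φ0] = [8, 4]
r7 m[X9→φ5] = [14, 16]
r7 m[X3→φ0] = [7, 13]
r7 m[X3→φ2] = [19, 18]
r7 m[X3→φ4] = [18, 19]
r7 m[X3→φ6] = [16, 25]
fixed point reached at round 7
traceback from X10: (X10=0, X0=0, X9=1, X3=0), score=20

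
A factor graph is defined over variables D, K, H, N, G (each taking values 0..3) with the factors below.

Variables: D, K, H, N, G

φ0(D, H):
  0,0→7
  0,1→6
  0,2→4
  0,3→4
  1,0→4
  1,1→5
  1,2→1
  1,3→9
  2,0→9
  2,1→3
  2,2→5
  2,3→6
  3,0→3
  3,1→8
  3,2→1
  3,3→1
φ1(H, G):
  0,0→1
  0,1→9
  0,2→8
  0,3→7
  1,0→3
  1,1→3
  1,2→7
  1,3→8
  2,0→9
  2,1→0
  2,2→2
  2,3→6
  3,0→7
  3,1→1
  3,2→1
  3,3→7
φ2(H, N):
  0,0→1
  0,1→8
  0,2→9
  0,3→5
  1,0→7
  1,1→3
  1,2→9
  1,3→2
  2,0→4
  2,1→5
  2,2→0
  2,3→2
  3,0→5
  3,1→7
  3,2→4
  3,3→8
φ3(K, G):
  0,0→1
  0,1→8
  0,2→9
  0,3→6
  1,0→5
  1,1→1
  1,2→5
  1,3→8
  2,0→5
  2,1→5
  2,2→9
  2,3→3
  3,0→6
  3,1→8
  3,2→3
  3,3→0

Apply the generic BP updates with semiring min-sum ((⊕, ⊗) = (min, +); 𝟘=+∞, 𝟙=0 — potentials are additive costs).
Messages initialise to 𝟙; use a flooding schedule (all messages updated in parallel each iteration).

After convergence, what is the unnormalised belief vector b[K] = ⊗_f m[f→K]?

b[K] = [6, 2, 6, 6]

init: all messages = 𝟙 over 4 values
r1 m[φ0→D] = [4, 1, 3, 1]
r1 m[φ0→H] = [3, 3, 1, 1]
r1 m[φ1→H] = [1, 3, 0, 1]
r1 m[φ1→G] = [1, 0, 1, 6]
r1 m[φ2→H] = [1, 2, 0, 4]
r1 m[φ2→N] = [1, 3, 0, 2]
r1 m[φ3→K] = [1, 1, 3, 0]
r1 m[φ3→G] = [1, 1, 3, 0]
r1 m[D→φ0] = [0, 0, 0, 0]
r1 m[K→φ3] = [0, 0, 0, 0]
r1 m[H→φ0] = [0, 0, 0, 0]
r1 m[H→φ1] = [0, 0, 0, 0]
r1 m[H→φ2] = [0, 0, 0, 0]
r1 m[N→φ2] = [0, 0, 0, 0]
r1 m[G→φ1] = [0, 0, 0, 0]
r1 m[G→φ3] = [0, 0, 0, 0]
r2 m[φ0→D] = [4, 1, 3, 1]
r2 m[φ0→H] = [3, 3, 1, 1]
r2 m[φ1→H] = [1, 3, 0, 1]
r2 m[φ1→G] = [1, 0, 1, 6]
r2 m[φ2→H] = [1, 2, 0, 4]
r2 m[φ2→N] = [1, 3, 0, 2]
r2 m[φ3→K] = [1, 1, 3, 0]
r2 m[φ3→G] = [1, 1, 3, 0]
r2 m[D→φ0] = [0, 0, 0, 0]
r2 m[K→φ3] = [0, 0, 0, 0]
r2 m[H→φ0] = [2, 5, 0, 5]
r2 m[H→φ1] = [4, 5, 1, 5]
r2 m[H→φ2] = [4, 6, 1, 2]
r2 m[N→φ2] = [0, 0, 0, 0]
r2 m[G→φ1] = [1, 1, 3, 0]
r2 m[G→φ3] = [1, 0, 1, 6]
r3 m[φ0→D] = [4, 1, 5, 1]
r3 m[φ0→H] = [3, 3, 1, 1]
r3 m[φ1→H] = [2, 4, 1, 2]
r3 m[φ1→G] = [5, 1, 3, 7]
r3 m[φ2→H] = [1, 2, 0, 4]
r3 m[φ2→N] = [5, 6, 1, 3]
r3 m[φ3→K] = [2, 1, 5, 4]
r3 m[φ3→G] = [1, 1, 3, 0]
r3 m[D→φ0] = [0, 0, 0, 0]
r3 m[K→φ3] = [0, 0, 0, 0]
r3 m[H→φ0] = [2, 5, 0, 5]
r3 m[H→φ1] = [4, 5, 1, 5]
r3 m[H→φ2] = [4, 6, 1, 2]
r3 m[N→φ2] = [0, 0, 0, 0]
r3 m[G→φ1] = [1, 1, 3, 0]
r3 m[G→φ3] = [1, 0, 1, 6]
r4 m[φ0→D] = [4, 1, 5, 1]
r4 m[φ0→H] = [3, 3, 1, 1]
r4 m[φ1→H] = [2, 4, 1, 2]
r4 m[φ1→G] = [5, 1, 3, 7]
r4 m[φ2→H] = [1, 2, 0, 4]
r4 m[φ2→N] = [5, 6, 1, 3]
r4 m[φ3→K] = [2, 1, 5, 4]
r4 m[φ3→G] = [1, 1, 3, 0]
r4 m[D→φ0] = [0, 0, 0, 0]
r4 m[K→φ3] = [0, 0, 0, 0]
r4 m[H→φ0] = [3, 6, 1, 6]
r4 m[H→φ1] = [4, 5, 1, 5]
r4 m[H→φ2] = [5, 7, 2, 3]
r4 m[N→φ2] = [0, 0, 0, 0]
r4 m[G→φ1] = [1, 1, 3, 0]
r4 m[G→φ3] = [5, 1, 3, 7]
r5 m[φ0→D] = [5, 2, 6, 2]
r5 m[φ0→H] = [3, 3, 1, 1]
r5 m[φ1→H] = [2, 4, 1, 2]
r5 m[φ1→G] = [5, 1, 3, 7]
r5 m[φ2→H] = [1, 2, 0, 4]
r5 m[φ2→N] = [6, 7, 2, 4]
r5 m[φ3→K] = [6, 2, 6, 6]
r5 m[φ3→G] = [1, 1, 3, 0]
r5 m[D→φ0] = [0, 0, 0, 0]
r5 m[K→φ3] = [0, 0, 0, 0]
r5 m[H→φ0] = [3, 6, 1, 6]
r5 m[H→φ1] = [4, 5, 1, 5]
r5 m[H→φ2] = [5, 7, 2, 3]
r5 m[N→φ2] = [0, 0, 0, 0]
r5 m[G→φ1] = [1, 1, 3, 0]
r5 m[G→φ3] = [5, 1, 3, 7]
r6 m[φ0→D] = [5, 2, 6, 2]
r6 m[φ0→H] = [3, 3, 1, 1]
r6 m[φ1→H] = [2, 4, 1, 2]
r6 m[φ1→G] = [5, 1, 3, 7]
r6 m[φ2→H] = [1, 2, 0, 4]
r6 m[φ2→N] = [6, 7, 2, 4]
r6 m[φ3→K] = [6, 2, 6, 6]
r6 m[φ3→G] = [1, 1, 3, 0]
r6 m[D→φ0] = [0, 0, 0, 0]
r6 m[K→φ3] = [0, 0, 0, 0]
r6 m[H→φ0] = [3, 6, 1, 6]
r6 m[H→φ1] = [4, 5, 1, 5]
r6 m[H→φ2] = [5, 7, 2, 3]
r6 m[N→φ2] = [0, 0, 0, 0]
r6 m[G→φ1] = [1, 1, 3, 0]
r6 m[G→φ3] = [5, 1, 3, 7]
fixed point reached at round 6
b[K] = ⊗ incoming = [6, 2, 6, 6]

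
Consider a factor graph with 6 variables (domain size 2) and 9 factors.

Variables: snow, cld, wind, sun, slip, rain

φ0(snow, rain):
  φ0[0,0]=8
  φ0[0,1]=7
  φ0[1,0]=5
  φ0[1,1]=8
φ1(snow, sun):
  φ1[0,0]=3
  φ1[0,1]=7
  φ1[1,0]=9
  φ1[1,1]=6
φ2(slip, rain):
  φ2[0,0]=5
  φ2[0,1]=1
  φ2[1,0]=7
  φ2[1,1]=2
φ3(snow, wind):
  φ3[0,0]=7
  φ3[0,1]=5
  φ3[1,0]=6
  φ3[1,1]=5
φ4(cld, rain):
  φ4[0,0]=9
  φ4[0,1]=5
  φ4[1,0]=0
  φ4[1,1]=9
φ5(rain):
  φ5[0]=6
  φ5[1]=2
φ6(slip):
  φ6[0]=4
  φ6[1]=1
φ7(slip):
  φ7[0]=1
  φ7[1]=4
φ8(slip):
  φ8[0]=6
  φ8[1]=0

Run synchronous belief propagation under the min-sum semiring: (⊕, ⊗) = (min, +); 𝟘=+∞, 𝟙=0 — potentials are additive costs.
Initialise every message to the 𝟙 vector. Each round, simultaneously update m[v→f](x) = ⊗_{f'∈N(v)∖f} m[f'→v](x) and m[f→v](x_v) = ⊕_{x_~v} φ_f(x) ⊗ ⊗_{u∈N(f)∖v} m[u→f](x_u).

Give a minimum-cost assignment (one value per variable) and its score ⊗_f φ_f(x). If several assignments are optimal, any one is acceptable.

assignment: (snow=0, cld=0, wind=1, sun=0, slip=1, rain=1); score = 29

init: all messages = 𝟙 over 2 values
r1 m[φ0→snow] = [7, 5]
r1 m[φ0→rain] = [5, 7]
r1 m[φ1→snow] = [3, 6]
r1 m[φ1→sun] = [3, 6]
r1 m[φ2→slip] = [1, 2]
r1 m[φ2→rain] = [5, 1]
r1 m[φ3→snow] = [5, 5]
r1 m[φ3→wind] = [6, 5]
r1 m[φ4→cld] = [5, 0]
r1 m[φ4→rain] = [0, 5]
r1 m[φ5→rain] = [6, 2]
r1 m[φ6→slip] = [4, 1]
r1 m[φ7→slip] = [1, 4]
r1 m[φ8→slip] = [6, 0]
r1 m[snow→φ0] = [0, 0]
r1 m[snow→φ1] = [0, 0]
r1 m[snow→φ3] = [0, 0]
r1 m[cld→φ4] = [0, 0]
r1 m[wind→φ3] = [0, 0]
r1 m[sun→φ1] = [0, 0]
r1 m[slip→φ2] = [0, 0]
r1 m[slip→φ6] = [0, 0]
r1 m[slip→φ7] = [0, 0]
r1 m[slip→φ8] = [0, 0]
r1 m[rain→φ0] = [0, 0]
r1 m[rain→φ2] = [0, 0]
r1 m[rain→φ4] = [0, 0]
r1 m[rain→φ5] = [0, 0]
r2 m[φ0→snow] = [7, 5]
r2 m[φ0→rain] = [5, 7]
r2 m[φ1→snow] = [3, 6]
r2 m[φ1→sun] = [3, 6]
r2 m[φ2→slip] = [1, 2]
r2 m[φ2→rain] = [5, 1]
r2 m[φ3→snow] = [5, 5]
r2 m[φ3→wind] = [6, 5]
r2 m[φ4→cld] = [5, 0]
r2 m[φ4→rain] = [0, 5]
r2 m[φ5→rain] = [6, 2]
r2 m[φ6→slip] = [4, 1]
r2 m[φ7→slip] = [1, 4]
r2 m[φ8→slip] = [6, 0]
r2 m[snow→φ0] = [8, 11]
r2 m[snow→φ1] = [12, 10]
r2 m[snow→φ3] = [10, 11]
r2 m[cld→φ4] = [0, 0]
r2 m[wind→φ3] = [0, 0]
r2 m[sun→φ1] = [0, 0]
r2 m[slip→φ2] = [11, 5]
r2 m[slip→φ6] = [8, 6]
r2 m[slip→φ7] = [11, 3]
r2 m[slip→φ8] = [6, 7]
r2 m[rain→φ0] = [11, 8]
r2 m[rain→φ2] = [11, 14]
r2 m[rain→φ4] = [16, 10]
r2 m[rain→φ5] = [10, 13]
r3 m[φ0→snow] = [15, 16]
r3 m[φ0→rain] = [16, 15]
r3 m[φ1→snow] = [3, 6]
r3 m[φ1→sun] = [15, 16]
r3 m[φ2→slip] = [15, 16]
r3 m[φ2→rain] = [12, 7]
r3 m[φ3→snow] = [5, 5]
r3 m[φ3→wind] = [17, 15]
r3 m[φ4→cld] = [15, 16]
r3 m[φ4→rain] = [0, 5]
r3 m[φ5→rain] = [6, 2]
r3 m[φ6→slip] = [4, 1]
r3 m[φ7→slip] = [1, 4]
r3 m[φ8→slip] = [6, 0]
r3 m[snow→φ0] = [8, 11]
r3 m[snow→φ1] = [12, 10]
r3 m[snow→φ3] = [10, 11]
r3 m[cld→φ4] = [0, 0]
r3 m[wind→φ3] = [0, 0]
r3 m[sun→φ1] = [0, 0]
r3 m[slip→φ2] = [11, 5]
r3 m[slip→φ6] = [8, 6]
r3 m[slip→φ7] = [11, 3]
r3 m[slip→φ8] = [6, 7]
r3 m[rain→φ0] = [11, 8]
r3 m[rain→φ2] = [11, 14]
r3 m[rain→φ4] = [16, 10]
r3 m[rain→φ5] = [10, 13]
r4 m[φ0→snow] = [15, 16]
r4 m[φ0→rain] = [16, 15]
r4 m[φ1→snow] = [3, 6]
r4 m[φ1→sun] = [15, 16]
r4 m[φ2→slip] = [15, 16]
r4 m[φ2→rain] = [12, 7]
r4 m[φ3→snow] = [5, 5]
r4 m[φ3→wind] = [17, 15]
r4 m[φ4→cld] = [15, 16]
r4 m[φ4→rain] = [0, 5]
r4 m[φ5→rain] = [6, 2]
r4 m[φ6→slip] = [4, 1]
r4 m[φ7→slip] = [1, 4]
r4 m[φ8→slip] = [6, 0]
r4 m[snow→φ0] = [8, 11]
r4 m[snow→φ1] = [20, 21]
r4 m[snow→φ3] = [18, 22]
r4 m[cld→φ4] = [0, 0]
r4 m[wind→φ3] = [0, 0]
r4 m[sun→φ1] = [0, 0]
r4 m[slip→φ2] = [11, 5]
r4 m[slip→φ6] = [22, 20]
r4 m[slip→φ7] = [25, 17]
r4 m[slip→φ8] = [20, 21]
r4 m[rain→φ0] = [18, 14]
r4 m[rain→φ2] = [22, 22]
r4 m[rain→φ4] = [34, 24]
r4 m[rain→φ5] = [28, 27]
r5 m[φ0→snow] = [21, 22]
r5 m[φ0→rain] = [16, 15]
r5 m[φ1→snow] = [3, 6]
r5 m[φ1→sun] = [23, 27]
r5 m[φ2→slip] = [23, 24]
r5 m[φ2→rain] = [12, 7]
r5 m[φ3→snow] = [5, 5]
r5 m[φ3→wind] = [25, 23]
r5 m[φ4→cld] = [29, 33]
r5 m[φ4→rain] = [0, 5]
r5 m[φ5→rain] = [6, 2]
r5 m[φ6→slip] = [4, 1]
r5 m[φ7→slip] = [1, 4]
r5 m[φ8→slip] = [6, 0]
r5 m[snow→φ0] = [8, 11]
r5 m[snow→φ1] = [20, 21]
r5 m[snow→φ3] = [18, 22]
r5 m[cld→φ4] = [0, 0]
r5 m[wind→φ3] = [0, 0]
r5 m[sun→φ1] = [0, 0]
r5 m[slip→φ2] = [11, 5]
r5 m[slip→φ6] = [22, 20]
r5 m[slip→φ7] = [25, 17]
r5 m[slip→φ8] = [20, 21]
r5 m[rain→φ0] = [18, 14]
r5 m[rain→φ2] = [22, 22]
r5 m[rain→φ4] = [34, 24]
r5 m[rain→φ5] = [28, 27]
r6 m[φ0→snow] = [21, 22]
r6 m[φ0→rain] = [16, 15]
r6 m[φ1→snow] = [3, 6]
r6 m[φ1→sun] = [23, 27]
r6 m[φ2→slip] = [23, 24]
r6 m[φ2→rain] = [12, 7]
r6 m[φ3→snow] = [5, 5]
r6 m[φ3→wind] = [25, 23]
r6 m[φ4→cld] = [29, 33]
r6 m[φ4→rain] = [0, 5]
r6 m[φ5→rain] = [6, 2]
r6 m[φ6→slip] = [4, 1]
r6 m[φ7→slip] = [1, 4]
r6 m[φ8→slip] = [6, 0]
r6 m[snow→φ0] = [8, 11]
r6 m[snow→φ1] = [26, 27]
r6 m[snow→φ3] = [24, 28]
r6 m[cld→φ4] = [0, 0]
r6 m[wind→φ3] = [0, 0]
r6 m[sun→φ1] = [0, 0]
r6 m[slip→φ2] = [11, 5]
r6 m[slip→φ6] = [30, 28]
r6 m[slip→φ7] = [33, 25]
r6 m[slip→φ8] = [28, 29]
r6 m[rain→φ0] = [18, 14]
r6 m[rain→φ2] = [22, 22]
r6 m[rain→φ4] = [34, 24]
r6 m[rain→φ5] = [28, 27]
r7 m[φ0→snow] = [21, 22]
r7 m[φ0→rain] = [16, 15]
r7 m[φ1→snow] = [3, 6]
r7 m[φ1→sun] = [29, 33]
r7 m[φ2→slip] = [23, 24]
r7 m[φ2→rain] = [12, 7]
r7 m[φ3→snow] = [5, 5]
r7 m[φ3→wind] = [31, 29]
r7 m[φ4→cld] = [29, 33]
r7 m[φ4→rain] = [0, 5]
r7 m[φ5→rain] = [6, 2]
r7 m[φ6→slip] = [4, 1]
r7 m[φ7→slip] = [1, 4]
r7 m[φ8→slip] = [6, 0]
r7 m[snow→φ0] = [8, 11]
r7 m[snow→φ1] = [26, 27]
r7 m[snow→φ3] = [24, 28]
r7 m[cld→φ4] = [0, 0]
r7 m[wind→φ3] = [0, 0]
r7 m[sun→φ1] = [0, 0]
r7 m[slip→φ2] = [11, 5]
r7 m[slip→φ6] = [30, 28]
r7 m[slip→φ7] = [33, 25]
r7 m[slip→φ8] = [28, 29]
r7 m[rain→φ0] = [18, 14]
r7 m[rain→φ2] = [22, 22]
r7 m[rain→φ4] = [34, 24]
r7 m[rain→φ5] = [28, 27]
r8 m[φ0→snow] = [21, 22]
r8 m[φ0→rain] = [16, 15]
r8 m[φ1→snow] = [3, 6]
r8 m[φ1→sun] = [29, 33]
r8 m[φ2→slip] = [23, 24]
r8 m[φ2→rain] = [12, 7]
r8 m[φ3→snow] = [5, 5]
r8 m[φ3→wind] = [31, 29]
r8 m[φ4→cld] = [29, 33]
r8 m[φ4→rain] = [0, 5]
r8 m[φ5→rain] = [6, 2]
r8 m[φ6→slip] = [4, 1]
r8 m[φ7→slip] = [1, 4]
r8 m[φ8→slip] = [6, 0]
r8 m[snow→φ0] = [8, 11]
r8 m[snow→φ1] = [26, 27]
r8 m[snow→φ3] = [24, 28]
r8 m[cld→φ4] = [0, 0]
r8 m[wind→φ3] = [0, 0]
r8 m[sun→φ1] = [0, 0]
r8 m[slip→φ2] = [11, 5]
r8 m[slip→φ6] = [30, 28]
r8 m[slip→φ7] = [33, 25]
r8 m[slip→φ8] = [28, 29]
r8 m[rain→φ0] = [18, 14]
r8 m[rain→φ2] = [22, 22]
r8 m[rain→φ4] = [34, 24]
r8 m[rain→φ5] = [28, 27]
fixed point reached at round 8
traceback from snow: (snow=0, cld=0, wind=1, sun=0, slip=1, rain=1), score=29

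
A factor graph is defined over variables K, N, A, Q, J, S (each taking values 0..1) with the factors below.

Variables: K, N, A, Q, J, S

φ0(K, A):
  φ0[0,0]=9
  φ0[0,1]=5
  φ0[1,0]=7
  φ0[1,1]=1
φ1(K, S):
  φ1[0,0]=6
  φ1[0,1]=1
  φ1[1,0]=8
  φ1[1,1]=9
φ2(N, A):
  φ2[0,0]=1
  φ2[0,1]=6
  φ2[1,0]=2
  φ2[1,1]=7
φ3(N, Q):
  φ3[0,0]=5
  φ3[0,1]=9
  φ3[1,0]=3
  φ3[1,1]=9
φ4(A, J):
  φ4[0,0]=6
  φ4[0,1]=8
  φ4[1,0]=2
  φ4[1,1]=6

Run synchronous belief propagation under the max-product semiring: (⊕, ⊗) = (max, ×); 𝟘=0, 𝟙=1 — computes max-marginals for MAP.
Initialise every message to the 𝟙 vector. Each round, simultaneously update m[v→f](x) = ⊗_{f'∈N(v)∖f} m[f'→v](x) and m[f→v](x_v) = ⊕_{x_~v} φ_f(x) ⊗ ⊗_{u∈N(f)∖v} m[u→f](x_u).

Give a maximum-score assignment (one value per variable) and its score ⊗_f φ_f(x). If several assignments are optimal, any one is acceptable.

init: all messages = 𝟙 over 2 values
r1 m[φ0→K] = [9, 7]
r1 m[φ0→A] = [9, 5]
r1 m[φ1→K] = [6, 9]
r1 m[φ1→S] = [8, 9]
r1 m[φ2→N] = [6, 7]
r1 m[φ2→A] = [2, 7]
r1 m[φ3→N] = [9, 9]
r1 m[φ3→Q] = [5, 9]
r1 m[φ4→A] = [8, 6]
r1 m[φ4→J] = [6, 8]
r1 m[K→φ0] = [1, 1]
r1 m[K→φ1] = [1, 1]
r1 m[N→φ2] = [1, 1]
r1 m[N→φ3] = [1, 1]
r1 m[A→φ0] = [1, 1]
r1 m[A→φ2] = [1, 1]
r1 m[A→φ4] = [1, 1]
r1 m[Q→φ3] = [1, 1]
r1 m[J→φ4] = [1, 1]
r1 m[S→φ1] = [1, 1]
r2 m[φ0→K] = [9, 7]
r2 m[φ0→A] = [9, 5]
r2 m[φ1→K] = [6, 9]
r2 m[φ1→S] = [8, 9]
r2 m[φ2→N] = [6, 7]
r2 m[φ2→A] = [2, 7]
r2 m[φ3→N] = [9, 9]
r2 m[φ3→Q] = [5, 9]
r2 m[φ4→A] = [8, 6]
r2 m[φ4→J] = [6, 8]
r2 m[K→φ0] = [6, 9]
r2 m[K→φ1] = [9, 7]
r2 m[N→φ2] = [9, 9]
r2 m[N→φ3] = [6, 7]
r2 m[A→φ0] = [16, 42]
r2 m[A→φ2] = [72, 30]
r2 m[A→φ4] = [18, 35]
r2 m[Q→φ3] = [1, 1]
r2 m[J→φ4] = [1, 1]
r2 m[S→φ1] = [1, 1]
r3 m[φ0→K] = [210, 112]
r3 m[φ0→A] = [63, 30]
r3 m[φ1→K] = [6, 9]
r3 m[φ1→S] = [56, 63]
r3 m[φ2→N] = [180, 210]
r3 m[φ2→A] = [18, 63]
r3 m[φ3→N] = [9, 9]
r3 m[φ3→Q] = [30, 63]
r3 m[φ4→A] = [8, 6]
r3 m[φ4→J] = [108, 210]
r3 m[K→φ0] = [6, 9]
r3 m[K→φ1] = [9, 7]
r3 m[N→φ2] = [9, 9]
r3 m[N→φ3] = [6, 7]
r3 m[A→φ0] = [16, 42]
r3 m[A→φ2] = [72, 30]
r3 m[A→φ4] = [18, 35]
r3 m[Q→φ3] = [1, 1]
r3 m[J→φ4] = [1, 1]
r3 m[S→φ1] = [1, 1]
r4 m[φ0→K] = [210, 112]
r4 m[φ0→A] = [63, 30]
r4 m[φ1→K] = [6, 9]
r4 m[φ1→S] = [56, 63]
r4 m[φ2→N] = [180, 210]
r4 m[φ2→A] = [18, 63]
r4 m[φ3→N] = [9, 9]
r4 m[φ3→Q] = [30, 63]
r4 m[φ4→A] = [8, 6]
r4 m[φ4→J] = [108, 210]
r4 m[K→φ0] = [6, 9]
r4 m[K→φ1] = [210, 112]
r4 m[N→φ2] = [9, 9]
r4 m[N→φ3] = [180, 210]
r4 m[A→φ0] = [144, 378]
r4 m[A→φ2] = [504, 180]
r4 m[A→φ4] = [1134, 1890]
r4 m[Q→φ3] = [1, 1]
r4 m[J→φ4] = [1, 1]
r4 m[S→φ1] = [1, 1]
r5 m[φ0→K] = [1890, 1008]
r5 m[φ0→A] = [63, 30]
r5 m[φ1→K] = [6, 9]
r5 m[φ1→S] = [1260, 1008]
r5 m[φ2→N] = [1080, 1260]
r5 m[φ2→A] = [18, 63]
r5 m[φ3→N] = [9, 9]
r5 m[φ3→Q] = [900, 1890]
r5 m[φ4→A] = [8, 6]
r5 m[φ4→J] = [6804, 11340]
r5 m[K→φ0] = [6, 9]
r5 m[K→φ1] = [210, 112]
r5 m[N→φ2] = [9, 9]
r5 m[N→φ3] = [180, 210]
r5 m[A→φ0] = [144, 378]
r5 m[A→φ2] = [504, 180]
r5 m[A→φ4] = [1134, 1890]
r5 m[Q→φ3] = [1, 1]
r5 m[J→φ4] = [1, 1]
r5 m[S→φ1] = [1, 1]
r6 m[φ0→K] = [1890, 1008]
r6 m[φ0→A] = [63, 30]
r6 m[φ1→K] = [6, 9]
r6 m[φ1→S] = [1260, 1008]
r6 m[φ2→N] = [1080, 1260]
r6 m[φ2→A] = [18, 63]
r6 m[φ3→N] = [9, 9]
r6 m[φ3→Q] = [900, 1890]
r6 m[φ4→A] = [8, 6]
r6 m[φ4→J] = [6804, 11340]
r6 m[K→φ0] = [6, 9]
r6 m[K→φ1] = [1890, 1008]
r6 m[N→φ2] = [9, 9]
r6 m[N→φ3] = [1080, 1260]
r6 m[A→φ0] = [144, 378]
r6 m[A→φ2] = [504, 180]
r6 m[A→φ4] = [1134, 1890]
r6 m[Q→φ3] = [1, 1]
r6 m[J→φ4] = [1, 1]
r6 m[S→φ1] = [1, 1]
r7 m[φ0→K] = [1890, 1008]
r7 m[φ0→A] = [63, 30]
r7 m[φ1→K] = [6, 9]
r7 m[φ1→S] = [11340, 9072]
r7 m[φ2→N] = [1080, 1260]
r7 m[φ2→A] = [18, 63]
r7 m[φ3→N] = [9, 9]
r7 m[φ3→Q] = [5400, 11340]
r7 m[φ4→A] = [8, 6]
r7 m[φ4→J] = [6804, 11340]
r7 m[K→φ0] = [6, 9]
r7 m[K→φ1] = [1890, 1008]
r7 m[N→φ2] = [9, 9]
r7 m[N→φ3] = [1080, 1260]
r7 m[A→φ0] = [144, 378]
r7 m[A→φ2] = [504, 180]
r7 m[A→φ4] = [1134, 1890]
r7 m[Q→φ3] = [1, 1]
r7 m[J→φ4] = [1, 1]
r7 m[S→φ1] = [1, 1]
r8 m[φ0→K] = [1890, 1008]
r8 m[φ0→A] = [63, 30]
r8 m[φ1→K] = [6, 9]
r8 m[φ1→S] = [11340, 9072]
r8 m[φ2→N] = [1080, 1260]
r8 m[φ2→A] = [18, 63]
r8 m[φ3→N] = [9, 9]
r8 m[φ3→Q] = [5400, 11340]
r8 m[φ4→A] = [8, 6]
r8 m[φ4→J] = [6804, 11340]
r8 m[K→φ0] = [6, 9]
r8 m[K→φ1] = [1890, 1008]
r8 m[N→φ2] = [9, 9]
r8 m[N→φ3] = [1080, 1260]
r8 m[A→φ0] = [144, 378]
r8 m[A→φ2] = [504, 180]
r8 m[A→φ4] = [1134, 1890]
r8 m[Q→φ3] = [1, 1]
r8 m[J→φ4] = [1, 1]
r8 m[S→φ1] = [1, 1]
fixed point reached at round 8
traceback from K: (K=0, N=1, A=1, Q=1, J=1, S=0), score=11340

assignment: (K=0, N=1, A=1, Q=1, J=1, S=0); score = 11340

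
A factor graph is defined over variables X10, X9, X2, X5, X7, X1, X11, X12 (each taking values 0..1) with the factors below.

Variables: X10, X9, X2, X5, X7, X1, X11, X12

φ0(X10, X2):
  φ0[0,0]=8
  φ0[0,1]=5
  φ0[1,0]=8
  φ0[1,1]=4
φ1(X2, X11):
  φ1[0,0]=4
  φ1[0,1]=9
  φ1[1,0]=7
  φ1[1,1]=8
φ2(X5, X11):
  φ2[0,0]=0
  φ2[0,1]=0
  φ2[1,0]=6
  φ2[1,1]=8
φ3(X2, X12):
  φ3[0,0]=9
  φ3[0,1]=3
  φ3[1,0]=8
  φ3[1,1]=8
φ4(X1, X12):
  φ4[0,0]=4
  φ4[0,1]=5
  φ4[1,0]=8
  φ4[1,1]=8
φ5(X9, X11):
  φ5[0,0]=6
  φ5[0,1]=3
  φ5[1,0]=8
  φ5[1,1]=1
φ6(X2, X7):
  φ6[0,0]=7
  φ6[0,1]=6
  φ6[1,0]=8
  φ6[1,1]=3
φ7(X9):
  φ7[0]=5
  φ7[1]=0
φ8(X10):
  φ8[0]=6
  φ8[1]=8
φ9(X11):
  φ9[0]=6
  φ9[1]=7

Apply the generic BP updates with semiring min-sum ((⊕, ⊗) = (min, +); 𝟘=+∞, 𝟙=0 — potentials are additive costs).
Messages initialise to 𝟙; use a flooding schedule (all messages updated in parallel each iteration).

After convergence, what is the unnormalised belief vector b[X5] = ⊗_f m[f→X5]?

init: all messages = 𝟙 over 2 values
r1 m[φ0→X10] = [5, 4]
r1 m[φ0→X2] = [8, 4]
r1 m[φ1→X2] = [4, 7]
r1 m[φ1→X11] = [4, 8]
r1 m[φ2→X5] = [0, 6]
r1 m[φ2→X11] = [0, 0]
r1 m[φ3→X2] = [3, 8]
r1 m[φ3→X12] = [8, 3]
r1 m[φ4→X1] = [4, 8]
r1 m[φ4→X12] = [4, 5]
r1 m[φ5→X9] = [3, 1]
r1 m[φ5→X11] = [6, 1]
r1 m[φ6→X2] = [6, 3]
r1 m[φ6→X7] = [7, 3]
r1 m[φ7→X9] = [5, 0]
r1 m[φ8→X10] = [6, 8]
r1 m[φ9→X11] = [6, 7]
r1 m[X10→φ0] = [0, 0]
r1 m[X10→φ8] = [0, 0]
r1 m[X9→φ5] = [0, 0]
r1 m[X9→φ7] = [0, 0]
r1 m[X2→φ0] = [0, 0]
r1 m[X2→φ1] = [0, 0]
r1 m[X2→φ3] = [0, 0]
r1 m[X2→φ6] = [0, 0]
r1 m[X5→φ2] = [0, 0]
r1 m[X7→φ6] = [0, 0]
r1 m[X1→φ4] = [0, 0]
r1 m[X11→φ1] = [0, 0]
r1 m[X11→φ2] = [0, 0]
r1 m[X11→φ5] = [0, 0]
r1 m[X11→φ9] = [0, 0]
r1 m[X12→φ3] = [0, 0]
r1 m[X12→φ4] = [0, 0]
r2 m[φ0→X10] = [5, 4]
r2 m[φ0→X2] = [8, 4]
r2 m[φ1→X2] = [4, 7]
r2 m[φ1→X11] = [4, 8]
r2 m[φ2→X5] = [0, 6]
r2 m[φ2→X11] = [0, 0]
r2 m[φ3→X2] = [3, 8]
r2 m[φ3→X12] = [8, 3]
r2 m[φ4→X1] = [4, 8]
r2 m[φ4→X12] = [4, 5]
r2 m[φ5→X9] = [3, 1]
r2 m[φ5→X11] = [6, 1]
r2 m[φ6→X2] = [6, 3]
r2 m[φ6→X7] = [7, 3]
r2 m[φ7→X9] = [5, 0]
r2 m[φ8→X10] = [6, 8]
r2 m[φ9→X11] = [6, 7]
r2 m[X10→φ0] = [6, 8]
r2 m[X10→φ8] = [5, 4]
r2 m[X9→φ5] = [5, 0]
r2 m[X9→φ7] = [3, 1]
r2 m[X2→φ0] = [13, 18]
r2 m[X2→φ1] = [17, 15]
r2 m[X2→φ3] = [18, 14]
r2 m[X2→φ6] = [15, 19]
r2 m[X5→φ2] = [0, 0]
r2 m[X7→φ6] = [0, 0]
r2 m[X1→φ4] = [0, 0]
r2 m[X11→φ1] = [12, 8]
r2 m[X11→φ2] = [16, 16]
r2 m[X11→φ5] = [10, 15]
r2 m[X11→φ9] = [10, 9]
r2 m[X12→φ3] = [4, 5]
r2 m[X12→φ4] = [8, 3]
r3 m[φ0→X10] = [21, 21]
r3 m[φ0→X2] = [14, 11]
r3 m[φ1→X2] = [16, 16]
r3 m[φ1→X11] = [21, 23]
r3 m[φ2→X5] = [16, 22]
r3 m[φ2→X11] = [0, 0]
r3 m[φ3→X2] = [8, 12]
r3 m[φ3→X12] = [22, 21]
r3 m[φ4→X1] = [8, 11]
r3 m[φ4→X12] = [4, 5]
r3 m[φ5→X9] = [16, 16]
r3 m[φ5→X11] = [8, 1]
r3 m[φ6→X2] = [6, 3]
r3 m[φ6→X7] = [22, 21]
r3 m[φ7→X9] = [5, 0]
r3 m[φ8→X10] = [6, 8]
r3 m[φ9→X11] = [6, 7]
r3 m[X10→φ0] = [6, 8]
r3 m[X10→φ8] = [5, 4]
r3 m[X9→φ5] = [5, 0]
r3 m[X9→φ7] = [3, 1]
r3 m[X2→φ0] = [13, 18]
r3 m[X2→φ1] = [17, 15]
r3 m[X2→φ3] = [18, 14]
r3 m[X2→φ6] = [15, 19]
r3 m[X5→φ2] = [0, 0]
r3 m[X7→φ6] = [0, 0]
r3 m[X1→φ4] = [0, 0]
r3 m[X11→φ1] = [12, 8]
r3 m[X11→φ2] = [16, 16]
r3 m[X11→φ5] = [10, 15]
r3 m[X11→φ9] = [10, 9]
r3 m[X12→φ3] = [4, 5]
r3 m[X12→φ4] = [8, 3]
r4 m[φ0→X10] = [21, 21]
r4 m[φ0→X2] = [14, 11]
r4 m[φ1→X2] = [16, 16]
r4 m[φ1→X11] = [21, 23]
r4 m[φ2→X5] = [16, 22]
r4 m[φ2→X11] = [0, 0]
r4 m[φ3→X2] = [8, 12]
r4 m[φ3→X12] = [22, 21]
r4 m[φ4→X1] = [8, 11]
r4 m[φ4→X12] = [4, 5]
r4 m[φ5→X9] = [16, 16]
r4 m[φ5→X11] = [8, 1]
r4 m[φ6→X2] = [6, 3]
r4 m[φ6→X7] = [22, 21]
r4 m[φ7→X9] = [5, 0]
r4 m[φ8→X10] = [6, 8]
r4 m[φ9→X11] = [6, 7]
r4 m[X10→φ0] = [6, 8]
r4 m[X10→φ8] = [21, 21]
r4 m[X9→φ5] = [5, 0]
r4 m[X9→φ7] = [16, 16]
r4 m[X2→φ0] = [30, 31]
r4 m[X2→φ1] = [28, 26]
r4 m[X2→φ3] = [36, 30]
r4 m[X2→φ6] = [38, 39]
r4 m[X5→φ2] = [0, 0]
r4 m[X7→φ6] = [0, 0]
r4 m[X1→φ4] = [0, 0]
r4 m[X11→φ1] = [14, 8]
r4 m[X11→φ2] = [35, 31]
r4 m[X11→φ5] = [27, 30]
r4 m[X11→φ9] = [29, 24]
r4 m[X12→φ3] = [4, 5]
r4 m[X12→φ4] = [22, 21]
r5 m[φ0→X10] = [36, 35]
r5 m[φ0→X2] = [14, 11]
r5 m[φ1→X2] = [17, 16]
r5 m[φ1→X11] = [32, 34]
r5 m[φ2→X5] = [31, 39]
r5 m[φ2→X11] = [0, 0]
r5 m[φ3→X2] = [8, 12]
r5 m[φ3→X12] = [38, 38]
r5 m[φ4→X1] = [26, 29]
r5 m[φ4→X12] = [4, 5]
r5 m[φ5→X9] = [33, 31]
r5 m[φ5→X11] = [8, 1]
r5 m[φ6→X2] = [6, 3]
r5 m[φ6→X7] = [45, 42]
r5 m[φ7→X9] = [5, 0]
r5 m[φ8→X10] = [6, 8]
r5 m[φ9→X11] = [6, 7]
r5 m[X10→φ0] = [6, 8]
r5 m[X10→φ8] = [21, 21]
r5 m[X9→φ5] = [5, 0]
r5 m[X9→φ7] = [16, 16]
r5 m[X2→φ0] = [30, 31]
r5 m[X2→φ1] = [28, 26]
r5 m[X2→φ3] = [36, 30]
r5 m[X2→φ6] = [38, 39]
r5 m[X5→φ2] = [0, 0]
r5 m[X7→φ6] = [0, 0]
r5 m[X1→φ4] = [0, 0]
r5 m[X11→φ1] = [14, 8]
r5 m[X11→φ2] = [35, 31]
r5 m[X11→φ5] = [27, 30]
r5 m[X11→φ9] = [29, 24]
r5 m[X12→φ3] = [4, 5]
r5 m[X12→φ4] = [22, 21]
r6 m[φ0→X10] = [36, 35]
r6 m[φ0→X2] = [14, 11]
r6 m[φ1→X2] = [17, 16]
r6 m[φ1→X11] = [32, 34]
r6 m[φ2→X5] = [31, 39]
r6 m[φ2→X11] = [0, 0]
r6 m[φ3→X2] = [8, 12]
r6 m[φ3→X12] = [38, 38]
r6 m[φ4→X1] = [26, 29]
r6 m[φ4→X12] = [4, 5]
r6 m[φ5→X9] = [33, 31]
r6 m[φ5→X11] = [8, 1]
r6 m[φ6→X2] = [6, 3]
r6 m[φ6→X7] = [45, 42]
r6 m[φ7→X9] = [5, 0]
r6 m[φ8→X10] = [6, 8]
r6 m[φ9→X11] = [6, 7]
r6 m[X10→φ0] = [6, 8]
r6 m[X10→φ8] = [36, 35]
r6 m[X9→φ5] = [5, 0]
r6 m[X9→φ7] = [33, 31]
r6 m[X2→φ0] = [31, 31]
r6 m[X2→φ1] = [28, 26]
r6 m[X2→φ3] = [37, 30]
r6 m[X2→φ6] = [39, 39]
r6 m[X5→φ2] = [0, 0]
r6 m[X7→φ6] = [0, 0]
r6 m[X1→φ4] = [0, 0]
r6 m[X11→φ1] = [14, 8]
r6 m[X11→φ2] = [46, 42]
r6 m[X11→φ5] = [38, 41]
r6 m[X11→φ9] = [40, 35]
r6 m[X12→φ3] = [4, 5]
r6 m[X12→φ4] = [38, 38]
r7 m[φ0→X10] = [36, 35]
r7 m[φ0→X2] = [14, 11]
r7 m[φ1→X2] = [17, 16]
r7 m[φ1→X11] = [32, 34]
r7 m[φ2→X5] = [42, 50]
r7 m[φ2→X11] = [0, 0]
r7 m[φ3→X2] = [8, 12]
r7 m[φ3→X12] = [38, 38]
r7 m[φ4→X1] = [42, 46]
r7 m[φ4→X12] = [4, 5]
r7 m[φ5→X9] = [44, 42]
r7 m[φ5→X11] = [8, 1]
r7 m[φ6→X2] = [6, 3]
r7 m[φ6→X7] = [46, 42]
r7 m[φ7→X9] = [5, 0]
r7 m[φ8→X10] = [6, 8]
r7 m[φ9→X11] = [6, 7]
r7 m[X10→φ0] = [6, 8]
r7 m[X10→φ8] = [36, 35]
r7 m[X9→φ5] = [5, 0]
r7 m[X9→φ7] = [33, 31]
r7 m[X2→φ0] = [31, 31]
r7 m[X2→φ1] = [28, 26]
r7 m[X2→φ3] = [37, 30]
r7 m[X2→φ6] = [39, 39]
r7 m[X5→φ2] = [0, 0]
r7 m[X7→φ6] = [0, 0]
r7 m[X1→φ4] = [0, 0]
r7 m[X11→φ1] = [14, 8]
r7 m[X11→φ2] = [46, 42]
r7 m[X11→φ5] = [38, 41]
r7 m[X11→φ9] = [40, 35]
r7 m[X12→φ3] = [4, 5]
r7 m[X12→φ4] = [38, 38]
r8 m[φ0→X10] = [36, 35]
r8 m[φ0→X2] = [14, 11]
r8 m[φ1→X2] = [17, 16]
r8 m[φ1→X11] = [32, 34]
r8 m[φ2→X5] = [42, 50]
r8 m[φ2→X11] = [0, 0]
r8 m[φ3→X2] = [8, 12]
r8 m[φ3→X12] = [38, 38]
r8 m[φ4→X1] = [42, 46]
r8 m[φ4→X12] = [4, 5]
r8 m[φ5→X9] = [44, 42]
r8 m[φ5→X11] = [8, 1]
r8 m[φ6→X2] = [6, 3]
r8 m[φ6→X7] = [46, 42]
r8 m[φ7→X9] = [5, 0]
r8 m[φ8→X10] = [6, 8]
r8 m[φ9→X11] = [6, 7]
r8 m[X10→φ0] = [6, 8]
r8 m[X10→φ8] = [36, 35]
r8 m[X9→φ5] = [5, 0]
r8 m[X9→φ7] = [44, 42]
r8 m[X2→φ0] = [31, 31]
r8 m[X2→φ1] = [28, 26]
r8 m[X2→φ3] = [37, 30]
r8 m[X2→φ6] = [39, 39]
r8 m[X5→φ2] = [0, 0]
r8 m[X7→φ6] = [0, 0]
r8 m[X1→φ4] = [0, 0]
r8 m[X11→φ1] = [14, 8]
r8 m[X11→φ2] = [46, 42]
r8 m[X11→φ5] = [38, 41]
r8 m[X11→φ9] = [40, 35]
r8 m[X12→φ3] = [4, 5]
r8 m[X12→φ4] = [38, 38]
r9 m[φ0→X10] = [36, 35]
r9 m[φ0→X2] = [14, 11]
r9 m[φ1→X2] = [17, 16]
r9 m[φ1→X11] = [32, 34]
r9 m[φ2→X5] = [42, 50]
r9 m[φ2→X11] = [0, 0]
r9 m[φ3→X2] = [8, 12]
r9 m[φ3→X12] = [38, 38]
r9 m[φ4→X1] = [42, 46]
r9 m[φ4→X12] = [4, 5]
r9 m[φ5→X9] = [44, 42]
r9 m[φ5→X11] = [8, 1]
r9 m[φ6→X2] = [6, 3]
r9 m[φ6→X7] = [46, 42]
r9 m[φ7→X9] = [5, 0]
r9 m[φ8→X10] = [6, 8]
r9 m[φ9→X11] = [6, 7]
r9 m[X10→φ0] = [6, 8]
r9 m[X10→φ8] = [36, 35]
r9 m[X9→φ5] = [5, 0]
r9 m[X9→φ7] = [44, 42]
r9 m[X2→φ0] = [31, 31]
r9 m[X2→φ1] = [28, 26]
r9 m[X2→φ3] = [37, 30]
r9 m[X2→φ6] = [39, 39]
r9 m[X5→φ2] = [0, 0]
r9 m[X7→φ6] = [0, 0]
r9 m[X1→φ4] = [0, 0]
r9 m[X11→φ1] = [14, 8]
r9 m[X11→φ2] = [46, 42]
r9 m[X11→φ5] = [38, 41]
r9 m[X11→φ9] = [40, 35]
r9 m[X12→φ3] = [4, 5]
r9 m[X12→φ4] = [38, 38]
fixed point reached at round 9
b[X5] = ⊗ incoming = [42, 50]

b[X5] = [42, 50]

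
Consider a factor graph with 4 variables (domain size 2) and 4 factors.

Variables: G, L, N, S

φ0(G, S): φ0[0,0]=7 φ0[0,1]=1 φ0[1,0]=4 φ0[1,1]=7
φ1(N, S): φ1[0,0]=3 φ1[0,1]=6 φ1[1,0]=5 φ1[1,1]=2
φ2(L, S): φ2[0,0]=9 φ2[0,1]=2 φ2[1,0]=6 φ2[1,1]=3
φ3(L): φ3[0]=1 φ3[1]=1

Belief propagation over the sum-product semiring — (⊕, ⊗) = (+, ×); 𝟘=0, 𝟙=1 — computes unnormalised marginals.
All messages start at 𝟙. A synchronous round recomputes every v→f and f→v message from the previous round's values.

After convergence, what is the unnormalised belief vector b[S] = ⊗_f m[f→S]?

b[S] = [1320, 320]

init: all messages = 𝟙 over 2 values
r1 m[φ0→G] = [8, 11]
r1 m[φ0→S] = [11, 8]
r1 m[φ1→N] = [9, 7]
r1 m[φ1→S] = [8, 8]
r1 m[φ2→L] = [11, 9]
r1 m[φ2→S] = [15, 5]
r1 m[φ3→L] = [1, 1]
r1 m[G→φ0] = [1, 1]
r1 m[L→φ2] = [1, 1]
r1 m[L→φ3] = [1, 1]
r1 m[N→φ1] = [1, 1]
r1 m[S→φ0] = [1, 1]
r1 m[S→φ1] = [1, 1]
r1 m[S→φ2] = [1, 1]
r2 m[φ0→G] = [8, 11]
r2 m[φ0→S] = [11, 8]
r2 m[φ1→N] = [9, 7]
r2 m[φ1→S] = [8, 8]
r2 m[φ2→L] = [11, 9]
r2 m[φ2→S] = [15, 5]
r2 m[φ3→L] = [1, 1]
r2 m[G→φ0] = [1, 1]
r2 m[L→φ2] = [1, 1]
r2 m[L→φ3] = [11, 9]
r2 m[N→φ1] = [1, 1]
r2 m[S→φ0] = [120, 40]
r2 m[S→φ1] = [165, 40]
r2 m[S→φ2] = [88, 64]
r3 m[φ0→G] = [880, 760]
r3 m[φ0→S] = [11, 8]
r3 m[φ1→N] = [735, 905]
r3 m[φ1→S] = [8, 8]
r3 m[φ2→L] = [920, 720]
r3 m[φ2→S] = [15, 5]
r3 m[φ3→L] = [1, 1]
r3 m[G→φ0] = [1, 1]
r3 m[L→φ2] = [1, 1]
r3 m[L→φ3] = [11, 9]
r3 m[N→φ1] = [1, 1]
r3 m[S→φ0] = [120, 40]
r3 m[S→φ1] = [165, 40]
r3 m[S→φ2] = [88, 64]
r4 m[φ0→G] = [880, 760]
r4 m[φ0→S] = [11, 8]
r4 m[φ1→N] = [735, 905]
r4 m[φ1→S] = [8, 8]
r4 m[φ2→L] = [920, 720]
r4 m[φ2→S] = [15, 5]
r4 m[φ3→L] = [1, 1]
r4 m[G→φ0] = [1, 1]
r4 m[L→φ2] = [1, 1]
r4 m[L→φ3] = [920, 720]
r4 m[N→φ1] = [1, 1]
r4 m[S→φ0] = [120, 40]
r4 m[S→φ1] = [165, 40]
r4 m[S→φ2] = [88, 64]
r5 m[φ0→G] = [880, 760]
r5 m[φ0→S] = [11, 8]
r5 m[φ1→N] = [735, 905]
r5 m[φ1→S] = [8, 8]
r5 m[φ2→L] = [920, 720]
r5 m[φ2→S] = [15, 5]
r5 m[φ3→L] = [1, 1]
r5 m[G→φ0] = [1, 1]
r5 m[L→φ2] = [1, 1]
r5 m[L→φ3] = [920, 720]
r5 m[N→φ1] = [1, 1]
r5 m[S→φ0] = [120, 40]
r5 m[S→φ1] = [165, 40]
r5 m[S→φ2] = [88, 64]
fixed point reached at round 5
b[S] = ⊗ incoming = [1320, 320]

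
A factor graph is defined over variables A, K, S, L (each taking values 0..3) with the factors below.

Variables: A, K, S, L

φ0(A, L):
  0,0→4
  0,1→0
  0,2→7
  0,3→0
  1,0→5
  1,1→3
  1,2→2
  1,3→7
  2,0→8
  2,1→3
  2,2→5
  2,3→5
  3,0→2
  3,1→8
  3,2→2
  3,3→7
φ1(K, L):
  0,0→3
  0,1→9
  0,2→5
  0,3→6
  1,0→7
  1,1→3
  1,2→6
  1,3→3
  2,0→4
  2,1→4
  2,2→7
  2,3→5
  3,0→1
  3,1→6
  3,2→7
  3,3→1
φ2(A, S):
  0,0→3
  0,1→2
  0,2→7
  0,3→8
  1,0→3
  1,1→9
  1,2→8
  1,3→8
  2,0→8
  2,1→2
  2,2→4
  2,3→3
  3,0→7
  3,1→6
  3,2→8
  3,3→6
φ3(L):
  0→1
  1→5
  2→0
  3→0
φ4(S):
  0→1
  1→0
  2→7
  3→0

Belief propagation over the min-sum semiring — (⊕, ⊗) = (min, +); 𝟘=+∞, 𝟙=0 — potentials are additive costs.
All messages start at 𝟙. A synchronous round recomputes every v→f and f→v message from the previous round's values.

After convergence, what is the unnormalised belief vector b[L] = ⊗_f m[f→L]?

init: all messages = 𝟙 over 4 values
r1 m[φ0→A] = [0, 2, 3, 2]
r1 m[φ0→L] = [2, 0, 2, 0]
r1 m[φ1→K] = [3, 3, 4, 1]
r1 m[φ1→L] = [1, 3, 5, 1]
r1 m[φ2→A] = [2, 3, 2, 6]
r1 m[φ2→S] = [3, 2, 4, 3]
r1 m[φ3→L] = [1, 5, 0, 0]
r1 m[φ4→S] = [1, 0, 7, 0]
r1 m[A→φ0] = [0, 0, 0, 0]
r1 m[A→φ2] = [0, 0, 0, 0]
r1 m[K→φ1] = [0, 0, 0, 0]
r1 m[S→φ2] = [0, 0, 0, 0]
r1 m[S→φ4] = [0, 0, 0, 0]
r1 m[L→φ0] = [0, 0, 0, 0]
r1 m[L→φ1] = [0, 0, 0, 0]
r1 m[L→φ3] = [0, 0, 0, 0]
r2 m[φ0→A] = [0, 2, 3, 2]
r2 m[φ0→L] = [2, 0, 2, 0]
r2 m[φ1→K] = [3, 3, 4, 1]
r2 m[φ1→L] = [1, 3, 5, 1]
r2 m[φ2→A] = [2, 3, 2, 6]
r2 m[φ2→S] = [3, 2, 4, 3]
r2 m[φ3→L] = [1, 5, 0, 0]
r2 m[φ4→S] = [1, 0, 7, 0]
r2 m[A→φ0] = [2, 3, 2, 6]
r2 m[A→φ2] = [0, 2, 3, 2]
r2 m[K→φ1] = [0, 0, 0, 0]
r2 m[S→φ2] = [1, 0, 7, 0]
r2 m[S→φ4] = [3, 2, 4, 3]
r2 m[L→φ0] = [2, 8, 5, 1]
r2 m[L→φ1] = [3, 5, 2, 0]
r2 m[L→φ3] = [3, 3, 7, 1]
r3 m[φ0→A] = [1, 7, 6, 4]
r3 m[φ0→L] = [6, 2, 5, 2]
r3 m[φ1→K] = [6, 3, 5, 1]
r3 m[φ1→L] = [1, 3, 5, 1]
r3 m[φ2→A] = [2, 4, 2, 6]
r3 m[φ2→S] = [3, 2, 7, 6]
r3 m[φ3→L] = [1, 5, 0, 0]
r3 m[φ4→S] = [1, 0, 7, 0]
r3 m[A→φ0] = [2, 3, 2, 6]
r3 m[A→φ2] = [0, 2, 3, 2]
r3 m[K→φ1] = [0, 0, 0, 0]
r3 m[S→φ2] = [1, 0, 7, 0]
r3 m[S→φ4] = [3, 2, 4, 3]
r3 m[L→φ0] = [2, 8, 5, 1]
r3 m[L→φ1] = [3, 5, 2, 0]
r3 m[L→φ3] = [3, 3, 7, 1]
r4 m[φ0→A] = [1, 7, 6, 4]
r4 m[φ0→L] = [6, 2, 5, 2]
r4 m[φ1→K] = [6, 3, 5, 1]
r4 m[φ1→L] = [1, 3, 5, 1]
r4 m[φ2→A] = [2, 4, 2, 6]
r4 m[φ2→S] = [3, 2, 7, 6]
r4 m[φ3→L] = [1, 5, 0, 0]
r4 m[φ4→S] = [1, 0, 7, 0]
r4 m[A→φ0] = [2, 4, 2, 6]
r4 m[A→φ2] = [1, 7, 6, 4]
r4 m[K→φ1] = [0, 0, 0, 0]
r4 m[S→φ2] = [1, 0, 7, 0]
r4 m[S→φ4] = [3, 2, 7, 6]
r4 m[L→φ0] = [2, 8, 5, 1]
r4 m[L→φ1] = [7, 7, 5, 2]
r4 m[L→φ3] = [7, 5, 10, 3]
r5 m[φ0→A] = [1, 7, 6, 4]
r5 m[φ0→L] = [6, 2, 6, 2]
r5 m[φ1→K] = [8, 5, 7, 3]
r5 m[φ1→L] = [1, 3, 5, 1]
r5 m[φ2→A] = [2, 4, 2, 6]
r5 m[φ2→S] = [4, 3, 8, 9]
r5 m[φ3→L] = [1, 5, 0, 0]
r5 m[φ4→S] = [1, 0, 7, 0]
r5 m[A→φ0] = [2, 4, 2, 6]
r5 m[A→φ2] = [1, 7, 6, 4]
r5 m[K→φ1] = [0, 0, 0, 0]
r5 m[S→φ2] = [1, 0, 7, 0]
r5 m[S→φ4] = [3, 2, 7, 6]
r5 m[L→φ0] = [2, 8, 5, 1]
r5 m[L→φ1] = [7, 7, 5, 2]
r5 m[L→φ3] = [7, 5, 10, 3]
r6 m[φ0→A] = [1, 7, 6, 4]
r6 m[φ0→L] = [6, 2, 6, 2]
r6 m[φ1→K] = [8, 5, 7, 3]
r6 m[φ1→L] = [1, 3, 5, 1]
r6 m[φ2→A] = [2, 4, 2, 6]
r6 m[φ2→S] = [4, 3, 8, 9]
r6 m[φ3→L] = [1, 5, 0, 0]
r6 m[φ4→S] = [1, 0, 7, 0]
r6 m[A→φ0] = [2, 4, 2, 6]
r6 m[A→φ2] = [1, 7, 6, 4]
r6 m[K→φ1] = [0, 0, 0, 0]
r6 m[S→φ2] = [1, 0, 7, 0]
r6 m[S→φ4] = [4, 3, 8, 9]
r6 m[L→φ0] = [2, 8, 5, 1]
r6 m[L→φ1] = [7, 7, 6, 2]
r6 m[L→φ3] = [7, 5, 11, 3]
r7 m[φ0→A] = [1, 7, 6, 4]
r7 m[φ0→L] = [6, 2, 6, 2]
r7 m[φ1→K] = [8, 5, 7, 3]
r7 m[φ1→L] = [1, 3, 5, 1]
r7 m[φ2→A] = [2, 4, 2, 6]
r7 m[φ2→S] = [4, 3, 8, 9]
r7 m[φ3→L] = [1, 5, 0, 0]
r7 m[φ4→S] = [1, 0, 7, 0]
r7 m[A→φ0] = [2, 4, 2, 6]
r7 m[A→φ2] = [1, 7, 6, 4]
r7 m[K→φ1] = [0, 0, 0, 0]
r7 m[S→φ2] = [1, 0, 7, 0]
r7 m[S→φ4] = [4, 3, 8, 9]
r7 m[L→φ0] = [2, 8, 5, 1]
r7 m[L→φ1] = [7, 7, 6, 2]
r7 m[L→φ3] = [7, 5, 11, 3]
fixed point reached at round 7
b[L] = ⊗ incoming = [8, 10, 11, 3]

b[L] = [8, 10, 11, 3]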